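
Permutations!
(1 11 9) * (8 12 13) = (1 11 9)(8 12 13) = [0, 11, 2, 3, 4, 5, 6, 7, 12, 1, 10, 9, 13, 8]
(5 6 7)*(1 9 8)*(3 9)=(1 3 9 8)(5 6 7)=[0, 3, 2, 9, 4, 6, 7, 5, 1, 8]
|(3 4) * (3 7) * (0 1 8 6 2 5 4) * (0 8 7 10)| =|(0 1 7 3 8 6 2 5 4 10)| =10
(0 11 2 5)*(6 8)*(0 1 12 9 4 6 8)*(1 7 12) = (0 11 2 5 7 12 9 4 6) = [11, 1, 5, 3, 6, 7, 0, 12, 8, 4, 10, 2, 9]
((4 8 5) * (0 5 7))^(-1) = (0 7 8 4 5)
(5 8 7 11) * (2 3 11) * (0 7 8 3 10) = (0 7 2 10)(3 11 5) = [7, 1, 10, 11, 4, 3, 6, 2, 8, 9, 0, 5]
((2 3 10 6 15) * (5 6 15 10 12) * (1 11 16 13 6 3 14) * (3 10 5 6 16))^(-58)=(16)(1 3 6 10 2)(5 15 14 11 12)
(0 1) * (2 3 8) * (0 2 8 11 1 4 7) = (0 4 7)(1 2 3 11) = [4, 2, 3, 11, 7, 5, 6, 0, 8, 9, 10, 1]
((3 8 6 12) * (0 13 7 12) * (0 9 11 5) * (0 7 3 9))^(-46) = (0 6 8 3 13)(5 11 9 12 7)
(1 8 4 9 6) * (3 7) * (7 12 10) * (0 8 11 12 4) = (0 8)(1 11 12 10 7 3 4 9 6) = [8, 11, 2, 4, 9, 5, 1, 3, 0, 6, 7, 12, 10]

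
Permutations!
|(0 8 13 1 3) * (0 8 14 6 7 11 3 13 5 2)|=18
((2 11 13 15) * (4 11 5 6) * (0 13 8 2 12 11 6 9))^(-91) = ((0 13 15 12 11 8 2 5 9)(4 6))^(-91) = (0 9 5 2 8 11 12 15 13)(4 6)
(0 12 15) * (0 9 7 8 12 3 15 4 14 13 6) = (0 3 15 9 7 8 12 4 14 13 6) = [3, 1, 2, 15, 14, 5, 0, 8, 12, 7, 10, 11, 4, 6, 13, 9]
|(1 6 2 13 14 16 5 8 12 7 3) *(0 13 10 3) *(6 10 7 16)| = 12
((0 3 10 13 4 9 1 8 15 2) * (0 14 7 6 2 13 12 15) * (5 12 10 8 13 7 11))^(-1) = ((0 3 8)(1 13 4 9)(2 14 11 5 12 15 7 6))^(-1) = (0 8 3)(1 9 4 13)(2 6 7 15 12 5 11 14)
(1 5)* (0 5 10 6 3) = (0 5 1 10 6 3) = [5, 10, 2, 0, 4, 1, 3, 7, 8, 9, 6]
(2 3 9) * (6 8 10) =[0, 1, 3, 9, 4, 5, 8, 7, 10, 2, 6] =(2 3 9)(6 8 10)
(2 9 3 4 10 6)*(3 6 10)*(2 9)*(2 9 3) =(10)(2 9 6 3 4) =[0, 1, 9, 4, 2, 5, 3, 7, 8, 6, 10]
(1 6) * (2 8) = (1 6)(2 8) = [0, 6, 8, 3, 4, 5, 1, 7, 2]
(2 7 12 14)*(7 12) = (2 12 14) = [0, 1, 12, 3, 4, 5, 6, 7, 8, 9, 10, 11, 14, 13, 2]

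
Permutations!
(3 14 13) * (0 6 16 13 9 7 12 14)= (0 6 16 13 3)(7 12 14 9)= [6, 1, 2, 0, 4, 5, 16, 12, 8, 7, 10, 11, 14, 3, 9, 15, 13]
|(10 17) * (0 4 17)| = |(0 4 17 10)| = 4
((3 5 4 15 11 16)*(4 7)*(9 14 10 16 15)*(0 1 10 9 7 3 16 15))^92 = (16)(0 10 11 1 15)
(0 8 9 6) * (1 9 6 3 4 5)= (0 8 6)(1 9 3 4 5)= [8, 9, 2, 4, 5, 1, 0, 7, 6, 3]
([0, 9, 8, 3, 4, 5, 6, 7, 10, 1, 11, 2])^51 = (1 9)(2 11 10 8)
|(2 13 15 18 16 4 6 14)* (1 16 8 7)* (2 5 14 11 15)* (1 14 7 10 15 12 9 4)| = 60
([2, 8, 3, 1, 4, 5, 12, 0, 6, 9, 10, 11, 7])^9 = [2, 8, 3, 1, 4, 5, 12, 0, 6, 9, 10, 11, 7]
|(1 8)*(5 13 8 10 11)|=|(1 10 11 5 13 8)|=6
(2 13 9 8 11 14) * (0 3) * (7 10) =[3, 1, 13, 0, 4, 5, 6, 10, 11, 8, 7, 14, 12, 9, 2] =(0 3)(2 13 9 8 11 14)(7 10)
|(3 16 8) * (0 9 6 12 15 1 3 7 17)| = |(0 9 6 12 15 1 3 16 8 7 17)| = 11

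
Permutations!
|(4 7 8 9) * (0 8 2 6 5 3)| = |(0 8 9 4 7 2 6 5 3)| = 9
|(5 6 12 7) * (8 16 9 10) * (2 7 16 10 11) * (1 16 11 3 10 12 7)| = |(1 16 9 3 10 8 12 11 2)(5 6 7)| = 9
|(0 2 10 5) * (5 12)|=|(0 2 10 12 5)|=5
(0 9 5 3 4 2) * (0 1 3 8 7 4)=(0 9 5 8 7 4 2 1 3)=[9, 3, 1, 0, 2, 8, 6, 4, 7, 5]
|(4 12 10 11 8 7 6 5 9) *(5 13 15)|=|(4 12 10 11 8 7 6 13 15 5 9)|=11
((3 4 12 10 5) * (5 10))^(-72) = ((3 4 12 5))^(-72) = (12)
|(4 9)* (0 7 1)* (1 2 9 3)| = 7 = |(0 7 2 9 4 3 1)|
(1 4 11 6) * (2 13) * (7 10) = [0, 4, 13, 3, 11, 5, 1, 10, 8, 9, 7, 6, 12, 2] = (1 4 11 6)(2 13)(7 10)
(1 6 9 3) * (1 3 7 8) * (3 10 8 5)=(1 6 9 7 5 3 10 8)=[0, 6, 2, 10, 4, 3, 9, 5, 1, 7, 8]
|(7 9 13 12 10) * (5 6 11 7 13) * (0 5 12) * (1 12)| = 10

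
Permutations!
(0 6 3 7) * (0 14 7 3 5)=(0 6 5)(7 14)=[6, 1, 2, 3, 4, 0, 5, 14, 8, 9, 10, 11, 12, 13, 7]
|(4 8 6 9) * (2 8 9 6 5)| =|(2 8 5)(4 9)| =6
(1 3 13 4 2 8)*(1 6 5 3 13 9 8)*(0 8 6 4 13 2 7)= (13)(0 8 4 7)(1 2)(3 9 6 5)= [8, 2, 1, 9, 7, 3, 5, 0, 4, 6, 10, 11, 12, 13]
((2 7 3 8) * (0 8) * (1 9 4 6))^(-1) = (0 3 7 2 8)(1 6 4 9) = ((0 8 2 7 3)(1 9 4 6))^(-1)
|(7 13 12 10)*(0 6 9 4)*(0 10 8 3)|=|(0 6 9 4 10 7 13 12 8 3)|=10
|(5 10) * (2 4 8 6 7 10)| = |(2 4 8 6 7 10 5)| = 7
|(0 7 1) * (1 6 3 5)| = |(0 7 6 3 5 1)| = 6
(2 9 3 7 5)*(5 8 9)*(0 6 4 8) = (0 6 4 8 9 3 7)(2 5) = [6, 1, 5, 7, 8, 2, 4, 0, 9, 3]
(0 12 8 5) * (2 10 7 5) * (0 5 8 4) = (0 12 4)(2 10 7 8) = [12, 1, 10, 3, 0, 5, 6, 8, 2, 9, 7, 11, 4]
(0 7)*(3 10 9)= (0 7)(3 10 9)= [7, 1, 2, 10, 4, 5, 6, 0, 8, 3, 9]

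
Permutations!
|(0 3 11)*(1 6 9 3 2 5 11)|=|(0 2 5 11)(1 6 9 3)|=4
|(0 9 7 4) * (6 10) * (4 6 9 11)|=|(0 11 4)(6 10 9 7)|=12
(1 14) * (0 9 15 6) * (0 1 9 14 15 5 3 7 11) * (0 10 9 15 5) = (0 14 15 6 1 5 3 7 11 10 9) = [14, 5, 2, 7, 4, 3, 1, 11, 8, 0, 9, 10, 12, 13, 15, 6]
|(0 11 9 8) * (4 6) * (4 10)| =12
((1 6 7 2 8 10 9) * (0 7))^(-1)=(0 6 1 9 10 8 2 7)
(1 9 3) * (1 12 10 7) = (1 9 3 12 10 7) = [0, 9, 2, 12, 4, 5, 6, 1, 8, 3, 7, 11, 10]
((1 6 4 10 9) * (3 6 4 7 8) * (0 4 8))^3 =(0 9 3)(1 6 4)(7 10 8)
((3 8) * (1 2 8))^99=((1 2 8 3))^99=(1 3 8 2)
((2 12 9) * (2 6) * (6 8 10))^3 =(2 8)(6 9)(10 12)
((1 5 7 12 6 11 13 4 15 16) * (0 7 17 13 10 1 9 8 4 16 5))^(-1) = ((0 7 12 6 11 10 1)(4 15 5 17 13 16 9 8))^(-1) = (0 1 10 11 6 12 7)(4 8 9 16 13 17 5 15)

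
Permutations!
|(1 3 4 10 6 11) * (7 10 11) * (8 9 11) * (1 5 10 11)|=|(1 3 4 8 9)(5 10 6 7 11)|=5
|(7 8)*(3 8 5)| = 4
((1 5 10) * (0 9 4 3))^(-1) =((0 9 4 3)(1 5 10))^(-1) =(0 3 4 9)(1 10 5)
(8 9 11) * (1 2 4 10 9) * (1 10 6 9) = (1 2 4 6 9 11 8 10) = [0, 2, 4, 3, 6, 5, 9, 7, 10, 11, 1, 8]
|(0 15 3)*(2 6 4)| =|(0 15 3)(2 6 4)| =3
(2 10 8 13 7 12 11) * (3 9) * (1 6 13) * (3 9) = (1 6 13 7 12 11 2 10 8) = [0, 6, 10, 3, 4, 5, 13, 12, 1, 9, 8, 2, 11, 7]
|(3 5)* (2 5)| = |(2 5 3)| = 3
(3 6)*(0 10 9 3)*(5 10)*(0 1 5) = (1 5 10 9 3 6) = [0, 5, 2, 6, 4, 10, 1, 7, 8, 3, 9]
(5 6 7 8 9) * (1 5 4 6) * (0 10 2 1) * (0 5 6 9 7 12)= [10, 6, 1, 3, 9, 5, 12, 8, 7, 4, 2, 11, 0]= (0 10 2 1 6 12)(4 9)(7 8)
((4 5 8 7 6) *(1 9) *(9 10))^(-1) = (1 9 10)(4 6 7 8 5)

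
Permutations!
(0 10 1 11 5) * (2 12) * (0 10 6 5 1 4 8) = (0 6 5 10 4 8)(1 11)(2 12) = [6, 11, 12, 3, 8, 10, 5, 7, 0, 9, 4, 1, 2]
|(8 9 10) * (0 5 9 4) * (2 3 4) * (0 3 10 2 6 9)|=10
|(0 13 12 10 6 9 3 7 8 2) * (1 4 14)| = |(0 13 12 10 6 9 3 7 8 2)(1 4 14)| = 30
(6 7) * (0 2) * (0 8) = (0 2 8)(6 7) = [2, 1, 8, 3, 4, 5, 7, 6, 0]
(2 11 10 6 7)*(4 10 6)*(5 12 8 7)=(2 11 6 5 12 8 7)(4 10)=[0, 1, 11, 3, 10, 12, 5, 2, 7, 9, 4, 6, 8]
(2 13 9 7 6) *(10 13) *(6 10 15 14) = (2 15 14 6)(7 10 13 9) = [0, 1, 15, 3, 4, 5, 2, 10, 8, 7, 13, 11, 12, 9, 6, 14]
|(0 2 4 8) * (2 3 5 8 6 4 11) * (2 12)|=|(0 3 5 8)(2 11 12)(4 6)|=12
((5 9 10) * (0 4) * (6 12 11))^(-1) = (0 4)(5 10 9)(6 11 12)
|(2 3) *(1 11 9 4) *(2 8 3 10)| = |(1 11 9 4)(2 10)(3 8)| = 4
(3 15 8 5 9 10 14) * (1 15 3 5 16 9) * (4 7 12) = [0, 15, 2, 3, 7, 1, 6, 12, 16, 10, 14, 11, 4, 13, 5, 8, 9] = (1 15 8 16 9 10 14 5)(4 7 12)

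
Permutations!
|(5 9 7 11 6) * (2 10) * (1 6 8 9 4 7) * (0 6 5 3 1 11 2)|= 9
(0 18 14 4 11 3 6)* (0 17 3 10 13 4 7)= (0 18 14 7)(3 6 17)(4 11 10 13)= [18, 1, 2, 6, 11, 5, 17, 0, 8, 9, 13, 10, 12, 4, 7, 15, 16, 3, 14]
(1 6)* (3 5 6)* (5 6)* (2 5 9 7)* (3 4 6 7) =(1 4 6)(2 5 9 3 7) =[0, 4, 5, 7, 6, 9, 1, 2, 8, 3]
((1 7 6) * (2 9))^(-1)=((1 7 6)(2 9))^(-1)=(1 6 7)(2 9)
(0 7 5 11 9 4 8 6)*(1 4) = (0 7 5 11 9 1 4 8 6) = [7, 4, 2, 3, 8, 11, 0, 5, 6, 1, 10, 9]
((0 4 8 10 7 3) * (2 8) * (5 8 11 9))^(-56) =(0 9 7 2 8)(3 11 10 4 5)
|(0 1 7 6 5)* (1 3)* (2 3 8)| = |(0 8 2 3 1 7 6 5)| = 8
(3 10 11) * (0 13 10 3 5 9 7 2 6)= (0 13 10 11 5 9 7 2 6)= [13, 1, 6, 3, 4, 9, 0, 2, 8, 7, 11, 5, 12, 10]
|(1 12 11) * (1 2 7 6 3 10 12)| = |(2 7 6 3 10 12 11)| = 7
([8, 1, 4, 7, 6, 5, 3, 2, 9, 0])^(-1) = (0 9 8)(2 7 3 6 4)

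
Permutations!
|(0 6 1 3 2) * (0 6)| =4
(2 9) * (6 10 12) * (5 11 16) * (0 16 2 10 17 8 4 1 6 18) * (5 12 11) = [16, 6, 9, 3, 1, 5, 17, 7, 4, 10, 11, 2, 18, 13, 14, 15, 12, 8, 0] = (0 16 12 18)(1 6 17 8 4)(2 9 10 11)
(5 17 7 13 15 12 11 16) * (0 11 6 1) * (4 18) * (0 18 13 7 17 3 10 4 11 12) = (0 12 6 1 18 11 16 5 3 10 4 13 15) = [12, 18, 2, 10, 13, 3, 1, 7, 8, 9, 4, 16, 6, 15, 14, 0, 5, 17, 11]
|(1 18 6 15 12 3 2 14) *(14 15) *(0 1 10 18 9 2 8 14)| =12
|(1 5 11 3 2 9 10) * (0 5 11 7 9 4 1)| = 5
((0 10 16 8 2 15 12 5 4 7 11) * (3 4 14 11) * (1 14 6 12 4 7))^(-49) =(0 10 16 8 2 15 4 1 14 11)(3 7)(5 12 6)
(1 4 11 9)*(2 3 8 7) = (1 4 11 9)(2 3 8 7) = [0, 4, 3, 8, 11, 5, 6, 2, 7, 1, 10, 9]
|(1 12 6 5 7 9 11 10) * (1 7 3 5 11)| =|(1 12 6 11 10 7 9)(3 5)| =14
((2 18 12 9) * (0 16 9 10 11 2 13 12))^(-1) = (0 18 2 11 10 12 13 9 16)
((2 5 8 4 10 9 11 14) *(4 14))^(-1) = (2 14 8 5)(4 11 9 10)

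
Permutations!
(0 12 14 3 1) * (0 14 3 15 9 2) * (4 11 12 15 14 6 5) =(0 15 9 2)(1 6 5 4 11 12 3) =[15, 6, 0, 1, 11, 4, 5, 7, 8, 2, 10, 12, 3, 13, 14, 9]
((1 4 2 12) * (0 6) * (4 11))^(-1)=((0 6)(1 11 4 2 12))^(-1)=(0 6)(1 12 2 4 11)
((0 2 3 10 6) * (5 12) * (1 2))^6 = ((0 1 2 3 10 6)(5 12))^6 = (12)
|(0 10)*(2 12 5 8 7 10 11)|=8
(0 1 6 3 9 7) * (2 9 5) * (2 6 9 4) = [1, 9, 4, 5, 2, 6, 3, 0, 8, 7] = (0 1 9 7)(2 4)(3 5 6)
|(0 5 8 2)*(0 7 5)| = 4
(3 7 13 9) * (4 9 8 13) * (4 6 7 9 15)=(3 9)(4 15)(6 7)(8 13)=[0, 1, 2, 9, 15, 5, 7, 6, 13, 3, 10, 11, 12, 8, 14, 4]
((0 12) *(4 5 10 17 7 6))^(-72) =((0 12)(4 5 10 17 7 6))^(-72) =(17)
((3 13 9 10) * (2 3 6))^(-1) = (2 6 10 9 13 3)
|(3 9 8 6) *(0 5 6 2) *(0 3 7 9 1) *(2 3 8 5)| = |(0 2 8 3 1)(5 6 7 9)| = 20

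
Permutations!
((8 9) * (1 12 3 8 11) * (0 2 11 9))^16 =((0 2 11 1 12 3 8))^16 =(0 11 12 8 2 1 3)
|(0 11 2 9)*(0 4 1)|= 6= |(0 11 2 9 4 1)|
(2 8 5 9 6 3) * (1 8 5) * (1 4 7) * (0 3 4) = (0 3 2 5 9 6 4 7 1 8) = [3, 8, 5, 2, 7, 9, 4, 1, 0, 6]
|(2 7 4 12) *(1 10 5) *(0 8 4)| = |(0 8 4 12 2 7)(1 10 5)| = 6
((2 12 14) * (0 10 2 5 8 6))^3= (0 12 8 10 14 6 2 5)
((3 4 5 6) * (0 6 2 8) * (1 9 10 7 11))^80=(11)(0 4 8 3 2 6 5)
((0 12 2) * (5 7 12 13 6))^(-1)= (0 2 12 7 5 6 13)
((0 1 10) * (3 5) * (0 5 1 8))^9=((0 8)(1 10 5 3))^9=(0 8)(1 10 5 3)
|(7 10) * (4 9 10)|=4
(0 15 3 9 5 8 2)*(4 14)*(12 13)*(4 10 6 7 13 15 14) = (0 14 10 6 7 13 12 15 3 9 5 8 2) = [14, 1, 0, 9, 4, 8, 7, 13, 2, 5, 6, 11, 15, 12, 10, 3]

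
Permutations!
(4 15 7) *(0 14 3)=(0 14 3)(4 15 7)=[14, 1, 2, 0, 15, 5, 6, 4, 8, 9, 10, 11, 12, 13, 3, 7]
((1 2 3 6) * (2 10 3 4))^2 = (1 3)(6 10)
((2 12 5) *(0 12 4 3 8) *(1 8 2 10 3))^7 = ((0 12 5 10 3 2 4 1 8))^7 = (0 1 2 10 12 8 4 3 5)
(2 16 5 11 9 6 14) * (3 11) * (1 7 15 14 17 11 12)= (1 7 15 14 2 16 5 3 12)(6 17 11 9)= [0, 7, 16, 12, 4, 3, 17, 15, 8, 6, 10, 9, 1, 13, 2, 14, 5, 11]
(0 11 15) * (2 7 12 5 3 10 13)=(0 11 15)(2 7 12 5 3 10 13)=[11, 1, 7, 10, 4, 3, 6, 12, 8, 9, 13, 15, 5, 2, 14, 0]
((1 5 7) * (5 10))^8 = ((1 10 5 7))^8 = (10)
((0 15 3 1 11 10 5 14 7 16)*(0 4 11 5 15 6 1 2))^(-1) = ((0 6 1 5 14 7 16 4 11 10 15 3 2))^(-1) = (0 2 3 15 10 11 4 16 7 14 5 1 6)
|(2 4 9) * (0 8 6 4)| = |(0 8 6 4 9 2)| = 6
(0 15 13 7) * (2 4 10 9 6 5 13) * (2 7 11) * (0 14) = (0 15 7 14)(2 4 10 9 6 5 13 11) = [15, 1, 4, 3, 10, 13, 5, 14, 8, 6, 9, 2, 12, 11, 0, 7]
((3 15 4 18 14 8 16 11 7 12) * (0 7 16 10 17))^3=(0 3 18 10 7 15 14 17 12 4 8)(11 16)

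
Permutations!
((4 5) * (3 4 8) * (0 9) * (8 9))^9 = (0 4)(3 9)(5 8)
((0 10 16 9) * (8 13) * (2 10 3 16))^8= ((0 3 16 9)(2 10)(8 13))^8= (16)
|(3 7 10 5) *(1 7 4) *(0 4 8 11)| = 9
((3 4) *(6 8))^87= (3 4)(6 8)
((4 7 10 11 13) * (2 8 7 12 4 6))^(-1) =((2 8 7 10 11 13 6)(4 12))^(-1) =(2 6 13 11 10 7 8)(4 12)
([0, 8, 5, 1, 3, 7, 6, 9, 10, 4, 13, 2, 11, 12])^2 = [0, 10, 7, 8, 1, 9, 6, 4, 13, 3, 12, 5, 2, 11]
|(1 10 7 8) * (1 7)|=|(1 10)(7 8)|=2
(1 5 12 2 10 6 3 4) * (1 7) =[0, 5, 10, 4, 7, 12, 3, 1, 8, 9, 6, 11, 2] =(1 5 12 2 10 6 3 4 7)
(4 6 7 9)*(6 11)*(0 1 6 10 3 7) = (0 1 6)(3 7 9 4 11 10) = [1, 6, 2, 7, 11, 5, 0, 9, 8, 4, 3, 10]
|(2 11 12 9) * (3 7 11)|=6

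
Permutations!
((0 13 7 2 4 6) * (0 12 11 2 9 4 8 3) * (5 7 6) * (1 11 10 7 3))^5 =((0 13 6 12 10 7 9 4 5 3)(1 11 2 8))^5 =(0 7)(1 11 2 8)(3 10)(4 6)(5 12)(9 13)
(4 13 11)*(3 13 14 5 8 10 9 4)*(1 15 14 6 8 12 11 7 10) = (1 15 14 5 12 11 3 13 7 10 9 4 6 8) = [0, 15, 2, 13, 6, 12, 8, 10, 1, 4, 9, 3, 11, 7, 5, 14]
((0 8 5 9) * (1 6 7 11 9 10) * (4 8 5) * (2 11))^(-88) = ((0 5 10 1 6 7 2 11 9)(4 8))^(-88) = (0 10 6 2 9 5 1 7 11)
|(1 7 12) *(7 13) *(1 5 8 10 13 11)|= 6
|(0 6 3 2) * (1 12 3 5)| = 7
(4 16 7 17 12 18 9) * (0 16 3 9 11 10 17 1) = (0 16 7 1)(3 9 4)(10 17 12 18 11) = [16, 0, 2, 9, 3, 5, 6, 1, 8, 4, 17, 10, 18, 13, 14, 15, 7, 12, 11]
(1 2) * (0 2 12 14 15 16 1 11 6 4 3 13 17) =(0 2 11 6 4 3 13 17)(1 12 14 15 16) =[2, 12, 11, 13, 3, 5, 4, 7, 8, 9, 10, 6, 14, 17, 15, 16, 1, 0]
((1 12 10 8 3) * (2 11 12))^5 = (1 8 12 2 3 10 11)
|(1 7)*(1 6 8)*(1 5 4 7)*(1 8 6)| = |(1 8 5 4 7)| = 5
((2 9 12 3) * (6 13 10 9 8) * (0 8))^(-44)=((0 8 6 13 10 9 12 3 2))^(-44)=(0 8 6 13 10 9 12 3 2)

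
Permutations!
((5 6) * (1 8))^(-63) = (1 8)(5 6)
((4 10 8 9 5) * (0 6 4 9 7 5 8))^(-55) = (0 6 4 10)(5 9 8 7)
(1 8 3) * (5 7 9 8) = (1 5 7 9 8 3) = [0, 5, 2, 1, 4, 7, 6, 9, 3, 8]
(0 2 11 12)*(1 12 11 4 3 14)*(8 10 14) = (0 2 4 3 8 10 14 1 12) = [2, 12, 4, 8, 3, 5, 6, 7, 10, 9, 14, 11, 0, 13, 1]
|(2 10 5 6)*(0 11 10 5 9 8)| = |(0 11 10 9 8)(2 5 6)| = 15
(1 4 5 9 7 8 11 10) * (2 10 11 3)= (11)(1 4 5 9 7 8 3 2 10)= [0, 4, 10, 2, 5, 9, 6, 8, 3, 7, 1, 11]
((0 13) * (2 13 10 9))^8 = ((0 10 9 2 13))^8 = (0 2 10 13 9)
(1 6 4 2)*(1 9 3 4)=(1 6)(2 9 3 4)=[0, 6, 9, 4, 2, 5, 1, 7, 8, 3]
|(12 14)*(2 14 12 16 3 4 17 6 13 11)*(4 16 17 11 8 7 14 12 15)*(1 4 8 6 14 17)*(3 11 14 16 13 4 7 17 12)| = 14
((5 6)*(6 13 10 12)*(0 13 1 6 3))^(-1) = (0 3 12 10 13)(1 5 6)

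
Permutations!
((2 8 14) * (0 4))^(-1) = ((0 4)(2 8 14))^(-1) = (0 4)(2 14 8)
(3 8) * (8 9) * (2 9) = [0, 1, 9, 2, 4, 5, 6, 7, 3, 8] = (2 9 8 3)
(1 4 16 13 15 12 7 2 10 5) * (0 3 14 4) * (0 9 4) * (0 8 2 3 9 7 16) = (0 9 4)(1 7 3 14 8 2 10 5)(12 16 13 15) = [9, 7, 10, 14, 0, 1, 6, 3, 2, 4, 5, 11, 16, 15, 8, 12, 13]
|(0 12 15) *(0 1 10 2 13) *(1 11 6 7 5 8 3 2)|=22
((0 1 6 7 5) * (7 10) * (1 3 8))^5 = ((0 3 8 1 6 10 7 5))^5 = (0 10 8 5 6 3 7 1)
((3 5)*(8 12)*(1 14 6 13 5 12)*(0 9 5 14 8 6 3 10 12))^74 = (0 5 12 13 3 9 10 6 14) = ((0 9 5 10 12 6 13 14 3)(1 8))^74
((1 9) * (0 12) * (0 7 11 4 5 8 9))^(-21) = (0 8 11)(1 5 7)(4 12 9)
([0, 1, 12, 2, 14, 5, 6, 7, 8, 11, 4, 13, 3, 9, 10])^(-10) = (2 3 12)(4 10 14)(9 13 11)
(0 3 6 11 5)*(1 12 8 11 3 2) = [2, 12, 1, 6, 4, 0, 3, 7, 11, 9, 10, 5, 8] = (0 2 1 12 8 11 5)(3 6)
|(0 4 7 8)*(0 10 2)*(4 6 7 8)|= |(0 6 7 4 8 10 2)|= 7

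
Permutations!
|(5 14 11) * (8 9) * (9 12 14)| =6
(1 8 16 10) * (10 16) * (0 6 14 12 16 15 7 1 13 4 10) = (0 6 14 12 16 15 7 1 8)(4 10 13) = [6, 8, 2, 3, 10, 5, 14, 1, 0, 9, 13, 11, 16, 4, 12, 7, 15]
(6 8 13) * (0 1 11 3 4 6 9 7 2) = (0 1 11 3 4 6 8 13 9 7 2) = [1, 11, 0, 4, 6, 5, 8, 2, 13, 7, 10, 3, 12, 9]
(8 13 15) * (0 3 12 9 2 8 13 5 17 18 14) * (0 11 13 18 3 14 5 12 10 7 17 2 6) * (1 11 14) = (0 1 11 13 15 18 5 2 8 12 9 6)(3 10 7 17) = [1, 11, 8, 10, 4, 2, 0, 17, 12, 6, 7, 13, 9, 15, 14, 18, 16, 3, 5]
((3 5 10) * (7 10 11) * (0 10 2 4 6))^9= (11)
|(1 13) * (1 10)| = 3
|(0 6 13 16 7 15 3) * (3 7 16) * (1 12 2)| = |(16)(0 6 13 3)(1 12 2)(7 15)| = 12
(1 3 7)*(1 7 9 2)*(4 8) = (1 3 9 2)(4 8) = [0, 3, 1, 9, 8, 5, 6, 7, 4, 2]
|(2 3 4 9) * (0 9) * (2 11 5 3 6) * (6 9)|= |(0 6 2 9 11 5 3 4)|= 8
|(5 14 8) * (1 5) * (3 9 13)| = 12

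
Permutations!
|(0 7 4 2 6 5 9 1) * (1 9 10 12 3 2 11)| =30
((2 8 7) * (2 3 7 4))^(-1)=((2 8 4)(3 7))^(-1)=(2 4 8)(3 7)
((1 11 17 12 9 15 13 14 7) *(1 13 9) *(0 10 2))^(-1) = ((0 10 2)(1 11 17 12)(7 13 14)(9 15))^(-1) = (0 2 10)(1 12 17 11)(7 14 13)(9 15)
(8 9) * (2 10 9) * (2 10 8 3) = [0, 1, 8, 2, 4, 5, 6, 7, 10, 3, 9] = (2 8 10 9 3)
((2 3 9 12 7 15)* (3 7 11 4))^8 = (2 15 7)(3 11 9 4 12)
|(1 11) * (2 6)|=2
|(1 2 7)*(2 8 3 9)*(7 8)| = |(1 7)(2 8 3 9)| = 4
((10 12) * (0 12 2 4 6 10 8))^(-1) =(0 8 12)(2 10 6 4)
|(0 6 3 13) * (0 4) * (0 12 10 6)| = 6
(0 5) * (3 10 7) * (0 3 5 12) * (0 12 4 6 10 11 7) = (12)(0 4 6 10)(3 11 7 5) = [4, 1, 2, 11, 6, 3, 10, 5, 8, 9, 0, 7, 12]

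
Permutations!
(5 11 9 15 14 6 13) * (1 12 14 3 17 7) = (1 12 14 6 13 5 11 9 15 3 17 7) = [0, 12, 2, 17, 4, 11, 13, 1, 8, 15, 10, 9, 14, 5, 6, 3, 16, 7]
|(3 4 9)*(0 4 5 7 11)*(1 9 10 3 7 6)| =10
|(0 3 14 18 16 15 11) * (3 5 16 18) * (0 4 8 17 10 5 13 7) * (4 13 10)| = |(18)(0 10 5 16 15 11 13 7)(3 14)(4 8 17)| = 24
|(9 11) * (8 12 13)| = 6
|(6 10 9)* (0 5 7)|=3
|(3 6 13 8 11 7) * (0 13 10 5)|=9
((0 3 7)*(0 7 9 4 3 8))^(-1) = (0 8)(3 4 9) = ((0 8)(3 9 4))^(-1)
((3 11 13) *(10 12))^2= (3 13 11)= ((3 11 13)(10 12))^2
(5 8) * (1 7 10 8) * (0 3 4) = (0 3 4)(1 7 10 8 5) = [3, 7, 2, 4, 0, 1, 6, 10, 5, 9, 8]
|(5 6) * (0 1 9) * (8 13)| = 6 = |(0 1 9)(5 6)(8 13)|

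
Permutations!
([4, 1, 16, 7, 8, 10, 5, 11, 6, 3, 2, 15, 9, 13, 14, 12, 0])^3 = [6, 1, 4, 15, 5, 16, 2, 12, 10, 11, 0, 9, 7, 13, 14, 3, 8]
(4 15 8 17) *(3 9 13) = (3 9 13)(4 15 8 17) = [0, 1, 2, 9, 15, 5, 6, 7, 17, 13, 10, 11, 12, 3, 14, 8, 16, 4]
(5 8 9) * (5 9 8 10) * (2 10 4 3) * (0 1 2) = (0 1 2 10 5 4 3) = [1, 2, 10, 0, 3, 4, 6, 7, 8, 9, 5]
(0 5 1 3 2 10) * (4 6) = (0 5 1 3 2 10)(4 6) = [5, 3, 10, 2, 6, 1, 4, 7, 8, 9, 0]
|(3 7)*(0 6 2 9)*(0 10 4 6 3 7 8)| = 15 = |(0 3 8)(2 9 10 4 6)|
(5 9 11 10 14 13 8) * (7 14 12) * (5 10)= (5 9 11)(7 14 13 8 10 12)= [0, 1, 2, 3, 4, 9, 6, 14, 10, 11, 12, 5, 7, 8, 13]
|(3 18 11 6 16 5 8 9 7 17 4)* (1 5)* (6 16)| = 11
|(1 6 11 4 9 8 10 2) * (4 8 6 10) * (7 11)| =6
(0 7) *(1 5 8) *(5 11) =(0 7)(1 11 5 8) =[7, 11, 2, 3, 4, 8, 6, 0, 1, 9, 10, 5]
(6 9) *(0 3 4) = (0 3 4)(6 9) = [3, 1, 2, 4, 0, 5, 9, 7, 8, 6]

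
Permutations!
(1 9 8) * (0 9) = (0 9 8 1) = [9, 0, 2, 3, 4, 5, 6, 7, 1, 8]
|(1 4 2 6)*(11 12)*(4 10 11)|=|(1 10 11 12 4 2 6)|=7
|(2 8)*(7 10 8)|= 4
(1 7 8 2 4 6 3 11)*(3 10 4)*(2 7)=(1 2 3 11)(4 6 10)(7 8)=[0, 2, 3, 11, 6, 5, 10, 8, 7, 9, 4, 1]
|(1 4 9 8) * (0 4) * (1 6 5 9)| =|(0 4 1)(5 9 8 6)| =12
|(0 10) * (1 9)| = |(0 10)(1 9)| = 2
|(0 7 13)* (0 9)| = |(0 7 13 9)| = 4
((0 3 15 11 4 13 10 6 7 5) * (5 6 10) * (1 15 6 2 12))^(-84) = (15)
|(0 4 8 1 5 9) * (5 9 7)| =10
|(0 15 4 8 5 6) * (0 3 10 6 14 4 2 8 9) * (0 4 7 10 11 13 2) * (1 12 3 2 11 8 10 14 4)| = |(0 15)(1 12 3 8 5 4 9)(2 10 6)(7 14)(11 13)| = 42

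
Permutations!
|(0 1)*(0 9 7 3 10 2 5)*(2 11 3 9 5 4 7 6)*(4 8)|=|(0 1 5)(2 8 4 7 9 6)(3 10 11)|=6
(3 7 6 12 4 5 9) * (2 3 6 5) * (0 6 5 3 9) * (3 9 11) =(0 6 12 4 2 11 3 7 9 5) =[6, 1, 11, 7, 2, 0, 12, 9, 8, 5, 10, 3, 4]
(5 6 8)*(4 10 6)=(4 10 6 8 5)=[0, 1, 2, 3, 10, 4, 8, 7, 5, 9, 6]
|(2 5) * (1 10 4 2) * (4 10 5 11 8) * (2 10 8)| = |(1 5)(2 11)(4 10 8)| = 6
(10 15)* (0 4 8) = [4, 1, 2, 3, 8, 5, 6, 7, 0, 9, 15, 11, 12, 13, 14, 10] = (0 4 8)(10 15)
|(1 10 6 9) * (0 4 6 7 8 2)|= 9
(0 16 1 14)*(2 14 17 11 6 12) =[16, 17, 14, 3, 4, 5, 12, 7, 8, 9, 10, 6, 2, 13, 0, 15, 1, 11] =(0 16 1 17 11 6 12 2 14)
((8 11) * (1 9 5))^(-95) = (1 9 5)(8 11)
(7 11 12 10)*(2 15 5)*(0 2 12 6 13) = [2, 1, 15, 3, 4, 12, 13, 11, 8, 9, 7, 6, 10, 0, 14, 5] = (0 2 15 5 12 10 7 11 6 13)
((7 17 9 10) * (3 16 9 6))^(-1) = ((3 16 9 10 7 17 6))^(-1) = (3 6 17 7 10 9 16)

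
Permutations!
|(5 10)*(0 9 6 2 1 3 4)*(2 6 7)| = |(0 9 7 2 1 3 4)(5 10)| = 14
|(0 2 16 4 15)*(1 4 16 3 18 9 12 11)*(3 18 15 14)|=|(0 2 18 9 12 11 1 4 14 3 15)|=11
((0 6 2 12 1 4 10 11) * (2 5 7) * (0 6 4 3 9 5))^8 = ((0 4 10 11 6)(1 3 9 5 7 2 12))^8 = (0 11 4 6 10)(1 3 9 5 7 2 12)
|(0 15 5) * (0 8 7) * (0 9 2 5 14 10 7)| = 9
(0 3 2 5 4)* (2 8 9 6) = (0 3 8 9 6 2 5 4) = [3, 1, 5, 8, 0, 4, 2, 7, 9, 6]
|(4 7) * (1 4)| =3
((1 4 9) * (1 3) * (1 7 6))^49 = (1 4 9 3 7 6)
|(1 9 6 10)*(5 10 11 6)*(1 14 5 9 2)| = |(1 2)(5 10 14)(6 11)| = 6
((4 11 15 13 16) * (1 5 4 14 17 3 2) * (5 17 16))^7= (1 2 3 17)(4 15 5 11 13)(14 16)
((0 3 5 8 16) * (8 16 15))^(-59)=(0 3 5 16)(8 15)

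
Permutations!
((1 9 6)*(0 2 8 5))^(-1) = (0 5 8 2)(1 6 9)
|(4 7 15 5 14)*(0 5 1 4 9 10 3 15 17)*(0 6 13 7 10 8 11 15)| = 44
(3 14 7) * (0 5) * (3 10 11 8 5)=[3, 1, 2, 14, 4, 0, 6, 10, 5, 9, 11, 8, 12, 13, 7]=(0 3 14 7 10 11 8 5)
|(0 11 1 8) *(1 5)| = 5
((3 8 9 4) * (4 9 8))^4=((9)(3 4))^4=(9)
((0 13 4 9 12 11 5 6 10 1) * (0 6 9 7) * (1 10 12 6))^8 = ((0 13 4 7)(5 9 6 12 11))^8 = (13)(5 12 9 11 6)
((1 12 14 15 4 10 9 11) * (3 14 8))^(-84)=(1 4 8 9 14)(3 11 15 12 10)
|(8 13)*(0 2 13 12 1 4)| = |(0 2 13 8 12 1 4)| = 7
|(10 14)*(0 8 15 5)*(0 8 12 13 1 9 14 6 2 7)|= 30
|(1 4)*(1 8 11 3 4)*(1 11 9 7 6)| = |(1 11 3 4 8 9 7 6)| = 8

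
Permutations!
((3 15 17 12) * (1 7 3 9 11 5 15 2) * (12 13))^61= ((1 7 3 2)(5 15 17 13 12 9 11))^61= (1 7 3 2)(5 9 13 15 11 12 17)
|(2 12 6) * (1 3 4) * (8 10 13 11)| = 12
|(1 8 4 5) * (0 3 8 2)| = |(0 3 8 4 5 1 2)| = 7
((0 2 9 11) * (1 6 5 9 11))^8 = (0 11 2)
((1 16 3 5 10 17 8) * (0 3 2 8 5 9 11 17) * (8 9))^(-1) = ((0 3 8 1 16 2 9 11 17 5 10))^(-1) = (0 10 5 17 11 9 2 16 1 8 3)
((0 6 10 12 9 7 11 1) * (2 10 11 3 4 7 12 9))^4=((0 6 11 1)(2 10 9 12)(3 4 7))^4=(12)(3 4 7)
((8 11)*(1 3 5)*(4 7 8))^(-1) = (1 5 3)(4 11 8 7)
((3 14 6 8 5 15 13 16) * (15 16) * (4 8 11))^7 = ((3 14 6 11 4 8 5 16)(13 15))^7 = (3 16 5 8 4 11 6 14)(13 15)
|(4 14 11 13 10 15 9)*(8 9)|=8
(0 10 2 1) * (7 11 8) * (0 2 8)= (0 10 8 7 11)(1 2)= [10, 2, 1, 3, 4, 5, 6, 11, 7, 9, 8, 0]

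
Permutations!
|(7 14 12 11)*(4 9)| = 4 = |(4 9)(7 14 12 11)|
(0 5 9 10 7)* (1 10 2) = [5, 10, 1, 3, 4, 9, 6, 0, 8, 2, 7] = (0 5 9 2 1 10 7)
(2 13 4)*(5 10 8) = (2 13 4)(5 10 8) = [0, 1, 13, 3, 2, 10, 6, 7, 5, 9, 8, 11, 12, 4]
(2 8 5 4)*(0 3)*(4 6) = (0 3)(2 8 5 6 4) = [3, 1, 8, 0, 2, 6, 4, 7, 5]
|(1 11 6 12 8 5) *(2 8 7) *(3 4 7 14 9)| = 12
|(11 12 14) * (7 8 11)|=5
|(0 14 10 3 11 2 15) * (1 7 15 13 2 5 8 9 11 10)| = |(0 14 1 7 15)(2 13)(3 10)(5 8 9 11)| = 20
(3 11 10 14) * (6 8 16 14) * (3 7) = (3 11 10 6 8 16 14 7) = [0, 1, 2, 11, 4, 5, 8, 3, 16, 9, 6, 10, 12, 13, 7, 15, 14]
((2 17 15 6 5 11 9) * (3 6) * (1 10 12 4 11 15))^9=(1 10 12 4 11 9 2 17)(3 6 5 15)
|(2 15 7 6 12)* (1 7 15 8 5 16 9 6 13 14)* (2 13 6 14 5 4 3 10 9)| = 14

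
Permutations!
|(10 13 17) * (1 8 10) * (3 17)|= 6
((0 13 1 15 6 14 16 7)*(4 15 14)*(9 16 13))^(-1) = ((0 9 16 7)(1 14 13)(4 15 6))^(-1) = (0 7 16 9)(1 13 14)(4 6 15)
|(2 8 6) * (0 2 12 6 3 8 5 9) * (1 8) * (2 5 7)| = |(0 5 9)(1 8 3)(2 7)(6 12)| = 6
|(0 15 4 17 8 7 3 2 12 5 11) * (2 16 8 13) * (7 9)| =|(0 15 4 17 13 2 12 5 11)(3 16 8 9 7)| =45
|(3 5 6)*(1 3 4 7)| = 6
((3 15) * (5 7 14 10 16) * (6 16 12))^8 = ((3 15)(5 7 14 10 12 6 16))^8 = (5 7 14 10 12 6 16)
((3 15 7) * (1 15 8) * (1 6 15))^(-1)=((3 8 6 15 7))^(-1)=(3 7 15 6 8)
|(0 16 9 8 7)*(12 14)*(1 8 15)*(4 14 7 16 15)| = |(0 15 1 8 16 9 4 14 12 7)| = 10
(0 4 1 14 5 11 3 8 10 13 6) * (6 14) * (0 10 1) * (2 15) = (0 4)(1 6 10 13 14 5 11 3 8)(2 15) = [4, 6, 15, 8, 0, 11, 10, 7, 1, 9, 13, 3, 12, 14, 5, 2]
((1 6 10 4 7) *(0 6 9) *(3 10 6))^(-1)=((0 3 10 4 7 1 9))^(-1)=(0 9 1 7 4 10 3)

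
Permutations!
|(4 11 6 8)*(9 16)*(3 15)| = 4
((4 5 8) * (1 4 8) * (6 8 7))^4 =(1 4 5)(6 8 7)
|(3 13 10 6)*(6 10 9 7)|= |(3 13 9 7 6)|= 5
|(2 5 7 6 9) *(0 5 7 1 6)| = 7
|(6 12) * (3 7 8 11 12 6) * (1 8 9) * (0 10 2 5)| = |(0 10 2 5)(1 8 11 12 3 7 9)| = 28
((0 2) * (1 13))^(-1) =((0 2)(1 13))^(-1) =(0 2)(1 13)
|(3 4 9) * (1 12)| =|(1 12)(3 4 9)| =6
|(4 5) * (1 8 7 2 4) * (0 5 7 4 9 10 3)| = |(0 5 1 8 4 7 2 9 10 3)| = 10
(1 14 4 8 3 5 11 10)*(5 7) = [0, 14, 2, 7, 8, 11, 6, 5, 3, 9, 1, 10, 12, 13, 4] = (1 14 4 8 3 7 5 11 10)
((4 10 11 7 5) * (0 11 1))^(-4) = (0 5 1 7 10 11 4)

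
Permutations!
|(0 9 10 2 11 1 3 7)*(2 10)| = |(0 9 2 11 1 3 7)| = 7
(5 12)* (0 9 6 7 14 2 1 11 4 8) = (0 9 6 7 14 2 1 11 4 8)(5 12) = [9, 11, 1, 3, 8, 12, 7, 14, 0, 6, 10, 4, 5, 13, 2]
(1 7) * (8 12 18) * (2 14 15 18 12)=(1 7)(2 14 15 18 8)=[0, 7, 14, 3, 4, 5, 6, 1, 2, 9, 10, 11, 12, 13, 15, 18, 16, 17, 8]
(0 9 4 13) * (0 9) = (4 13 9) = [0, 1, 2, 3, 13, 5, 6, 7, 8, 4, 10, 11, 12, 9]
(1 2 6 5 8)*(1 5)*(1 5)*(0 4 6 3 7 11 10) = [4, 2, 3, 7, 6, 8, 5, 11, 1, 9, 0, 10] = (0 4 6 5 8 1 2 3 7 11 10)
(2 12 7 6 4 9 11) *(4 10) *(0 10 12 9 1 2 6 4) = (0 10)(1 2 9 11 6 12 7 4) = [10, 2, 9, 3, 1, 5, 12, 4, 8, 11, 0, 6, 7]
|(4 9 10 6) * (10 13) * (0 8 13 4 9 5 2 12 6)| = |(0 8 13 10)(2 12 6 9 4 5)| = 12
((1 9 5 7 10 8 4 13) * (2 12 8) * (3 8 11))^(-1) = ((1 9 5 7 10 2 12 11 3 8 4 13))^(-1) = (1 13 4 8 3 11 12 2 10 7 5 9)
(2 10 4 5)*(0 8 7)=(0 8 7)(2 10 4 5)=[8, 1, 10, 3, 5, 2, 6, 0, 7, 9, 4]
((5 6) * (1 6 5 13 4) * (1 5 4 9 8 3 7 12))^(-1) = ((1 6 13 9 8 3 7 12)(4 5))^(-1) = (1 12 7 3 8 9 13 6)(4 5)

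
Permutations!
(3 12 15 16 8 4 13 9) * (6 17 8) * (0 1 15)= (0 1 15 16 6 17 8 4 13 9 3 12)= [1, 15, 2, 12, 13, 5, 17, 7, 4, 3, 10, 11, 0, 9, 14, 16, 6, 8]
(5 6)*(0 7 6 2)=(0 7 6 5 2)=[7, 1, 0, 3, 4, 2, 5, 6]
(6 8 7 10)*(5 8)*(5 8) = (6 8 7 10) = [0, 1, 2, 3, 4, 5, 8, 10, 7, 9, 6]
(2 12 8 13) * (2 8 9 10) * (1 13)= (1 13 8)(2 12 9 10)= [0, 13, 12, 3, 4, 5, 6, 7, 1, 10, 2, 11, 9, 8]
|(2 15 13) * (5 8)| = 6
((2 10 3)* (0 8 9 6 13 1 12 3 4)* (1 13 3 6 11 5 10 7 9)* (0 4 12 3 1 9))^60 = (13)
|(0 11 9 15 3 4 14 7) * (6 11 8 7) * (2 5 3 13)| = |(0 8 7)(2 5 3 4 14 6 11 9 15 13)| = 30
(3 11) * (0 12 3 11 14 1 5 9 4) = (0 12 3 14 1 5 9 4) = [12, 5, 2, 14, 0, 9, 6, 7, 8, 4, 10, 11, 3, 13, 1]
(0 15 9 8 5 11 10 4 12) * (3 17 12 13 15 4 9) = (0 4 13 15 3 17 12)(5 11 10 9 8) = [4, 1, 2, 17, 13, 11, 6, 7, 5, 8, 9, 10, 0, 15, 14, 3, 16, 12]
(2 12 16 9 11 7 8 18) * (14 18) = (2 12 16 9 11 7 8 14 18) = [0, 1, 12, 3, 4, 5, 6, 8, 14, 11, 10, 7, 16, 13, 18, 15, 9, 17, 2]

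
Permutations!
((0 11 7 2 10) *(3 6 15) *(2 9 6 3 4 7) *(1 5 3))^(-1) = (0 10 2 11)(1 3 5)(4 15 6 9 7)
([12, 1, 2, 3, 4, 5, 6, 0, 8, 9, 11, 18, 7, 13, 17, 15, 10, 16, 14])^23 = [7, 1, 2, 3, 4, 5, 6, 12, 8, 9, 16, 10, 0, 13, 18, 15, 17, 14, 11]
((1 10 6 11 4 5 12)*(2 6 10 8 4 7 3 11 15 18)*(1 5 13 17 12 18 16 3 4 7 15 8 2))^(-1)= ((1 2 6 8 7 4 13 17 12 5 18)(3 11 15 16))^(-1)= (1 18 5 12 17 13 4 7 8 6 2)(3 16 15 11)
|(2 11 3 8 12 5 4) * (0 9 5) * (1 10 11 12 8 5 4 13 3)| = |(0 9 4 2 12)(1 10 11)(3 5 13)| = 15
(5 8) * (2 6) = (2 6)(5 8) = [0, 1, 6, 3, 4, 8, 2, 7, 5]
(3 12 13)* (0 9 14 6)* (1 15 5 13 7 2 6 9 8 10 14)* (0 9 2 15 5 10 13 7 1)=(0 8 13 3 12 1 5 7 15 10 14 2 6 9)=[8, 5, 6, 12, 4, 7, 9, 15, 13, 0, 14, 11, 1, 3, 2, 10]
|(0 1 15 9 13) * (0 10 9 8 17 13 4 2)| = |(0 1 15 8 17 13 10 9 4 2)| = 10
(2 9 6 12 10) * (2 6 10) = (2 9 10 6 12) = [0, 1, 9, 3, 4, 5, 12, 7, 8, 10, 6, 11, 2]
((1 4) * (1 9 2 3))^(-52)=(1 2 4 3 9)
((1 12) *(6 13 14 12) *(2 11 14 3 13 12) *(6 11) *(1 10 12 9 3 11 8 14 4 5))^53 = (1 4 13 9 2 8 5 11 3 6 14)(10 12)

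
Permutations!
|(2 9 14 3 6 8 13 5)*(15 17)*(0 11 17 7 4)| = 24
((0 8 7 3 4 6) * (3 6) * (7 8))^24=((8)(0 7 6)(3 4))^24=(8)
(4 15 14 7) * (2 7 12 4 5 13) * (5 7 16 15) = (2 16 15 14 12 4 5 13) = [0, 1, 16, 3, 5, 13, 6, 7, 8, 9, 10, 11, 4, 2, 12, 14, 15]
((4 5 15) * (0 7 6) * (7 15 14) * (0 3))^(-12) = ((0 15 4 5 14 7 6 3))^(-12) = (0 14)(3 5)(4 6)(7 15)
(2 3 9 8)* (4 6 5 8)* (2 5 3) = (3 9 4 6)(5 8) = [0, 1, 2, 9, 6, 8, 3, 7, 5, 4]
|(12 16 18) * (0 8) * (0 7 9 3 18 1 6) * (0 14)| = 11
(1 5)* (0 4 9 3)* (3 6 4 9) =(0 9 6 4 3)(1 5) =[9, 5, 2, 0, 3, 1, 4, 7, 8, 6]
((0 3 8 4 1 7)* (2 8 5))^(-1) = (0 7 1 4 8 2 5 3)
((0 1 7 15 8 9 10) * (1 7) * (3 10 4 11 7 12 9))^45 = (0 7)(3 4)(8 9)(10 11)(12 15)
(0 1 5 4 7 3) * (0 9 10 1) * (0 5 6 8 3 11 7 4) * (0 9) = [5, 6, 2, 0, 4, 9, 8, 11, 3, 10, 1, 7] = (0 5 9 10 1 6 8 3)(7 11)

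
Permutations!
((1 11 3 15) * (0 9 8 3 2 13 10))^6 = (0 11 8 13 15)(1 9 2 3 10)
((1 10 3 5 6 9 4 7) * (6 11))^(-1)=((1 10 3 5 11 6 9 4 7))^(-1)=(1 7 4 9 6 11 5 3 10)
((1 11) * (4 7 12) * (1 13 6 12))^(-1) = (1 7 4 12 6 13 11)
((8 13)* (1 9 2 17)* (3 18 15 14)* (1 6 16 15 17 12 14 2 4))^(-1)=(1 4 9)(2 15 16 6 17 18 3 14 12)(8 13)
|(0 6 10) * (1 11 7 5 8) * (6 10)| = 10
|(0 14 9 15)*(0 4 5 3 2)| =|(0 14 9 15 4 5 3 2)| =8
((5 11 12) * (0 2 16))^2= ((0 2 16)(5 11 12))^2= (0 16 2)(5 12 11)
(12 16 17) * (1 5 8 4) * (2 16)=[0, 5, 16, 3, 1, 8, 6, 7, 4, 9, 10, 11, 2, 13, 14, 15, 17, 12]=(1 5 8 4)(2 16 17 12)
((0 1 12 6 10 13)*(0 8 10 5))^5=((0 1 12 6 5)(8 10 13))^5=(8 13 10)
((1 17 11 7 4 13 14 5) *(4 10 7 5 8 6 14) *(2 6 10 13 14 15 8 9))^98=(1 11)(2 14 13 10 15)(4 7 8 6 9)(5 17)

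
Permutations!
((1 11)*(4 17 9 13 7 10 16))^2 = (4 9 7 16 17 13 10)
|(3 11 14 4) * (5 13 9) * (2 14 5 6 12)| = |(2 14 4 3 11 5 13 9 6 12)| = 10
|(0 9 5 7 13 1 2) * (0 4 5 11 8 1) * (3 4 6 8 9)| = 12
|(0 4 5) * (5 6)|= 4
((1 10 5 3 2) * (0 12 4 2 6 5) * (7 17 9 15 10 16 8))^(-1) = (0 10 15 9 17 7 8 16 1 2 4 12)(3 5 6) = ((0 12 4 2 1 16 8 7 17 9 15 10)(3 6 5))^(-1)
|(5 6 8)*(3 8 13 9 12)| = |(3 8 5 6 13 9 12)| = 7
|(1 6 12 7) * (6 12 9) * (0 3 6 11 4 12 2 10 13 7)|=35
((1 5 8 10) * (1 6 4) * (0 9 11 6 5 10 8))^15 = (0 5 10 1 4 6 11 9)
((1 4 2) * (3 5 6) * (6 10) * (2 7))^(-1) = (1 2 7 4)(3 6 10 5)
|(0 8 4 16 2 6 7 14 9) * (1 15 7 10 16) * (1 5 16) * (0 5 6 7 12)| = 24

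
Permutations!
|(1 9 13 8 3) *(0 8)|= 6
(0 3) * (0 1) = [3, 0, 2, 1] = (0 3 1)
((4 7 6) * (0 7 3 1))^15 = ((0 7 6 4 3 1))^15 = (0 4)(1 6)(3 7)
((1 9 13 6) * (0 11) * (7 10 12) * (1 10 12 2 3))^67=(0 11)(1 10 9 2 13 3 6)(7 12)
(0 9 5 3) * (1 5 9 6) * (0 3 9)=(0 6 1 5 9)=[6, 5, 2, 3, 4, 9, 1, 7, 8, 0]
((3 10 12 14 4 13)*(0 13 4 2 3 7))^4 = ((0 13 7)(2 3 10 12 14))^4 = (0 13 7)(2 14 12 10 3)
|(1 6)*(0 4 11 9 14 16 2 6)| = |(0 4 11 9 14 16 2 6 1)| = 9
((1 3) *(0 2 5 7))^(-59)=((0 2 5 7)(1 3))^(-59)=(0 2 5 7)(1 3)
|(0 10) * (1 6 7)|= |(0 10)(1 6 7)|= 6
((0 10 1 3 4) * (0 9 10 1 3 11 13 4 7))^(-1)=((0 1 11 13 4 9 10 3 7))^(-1)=(0 7 3 10 9 4 13 11 1)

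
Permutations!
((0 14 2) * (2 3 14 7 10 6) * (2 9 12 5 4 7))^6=((0 2)(3 14)(4 7 10 6 9 12 5))^6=(14)(4 5 12 9 6 10 7)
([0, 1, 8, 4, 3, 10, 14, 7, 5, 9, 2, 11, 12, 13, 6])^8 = (14)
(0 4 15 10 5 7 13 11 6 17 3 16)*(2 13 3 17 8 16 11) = [4, 1, 13, 11, 15, 7, 8, 3, 16, 9, 5, 6, 12, 2, 14, 10, 0, 17] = (17)(0 4 15 10 5 7 3 11 6 8 16)(2 13)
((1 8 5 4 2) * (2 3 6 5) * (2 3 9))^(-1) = ((1 8 3 6 5 4 9 2))^(-1) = (1 2 9 4 5 6 3 8)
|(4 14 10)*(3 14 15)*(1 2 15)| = 7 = |(1 2 15 3 14 10 4)|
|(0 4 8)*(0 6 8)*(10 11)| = 2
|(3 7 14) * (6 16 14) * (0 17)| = |(0 17)(3 7 6 16 14)| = 10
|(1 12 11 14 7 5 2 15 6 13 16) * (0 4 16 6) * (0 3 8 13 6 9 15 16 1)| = |(0 4 1 12 11 14 7 5 2 16)(3 8 13 9 15)| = 10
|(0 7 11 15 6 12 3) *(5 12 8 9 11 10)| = 30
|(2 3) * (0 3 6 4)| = |(0 3 2 6 4)| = 5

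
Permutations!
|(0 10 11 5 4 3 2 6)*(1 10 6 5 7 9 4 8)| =10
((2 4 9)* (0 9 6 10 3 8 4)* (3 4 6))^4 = (0 9 2)(3 4 10 6 8)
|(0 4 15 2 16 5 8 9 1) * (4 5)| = 20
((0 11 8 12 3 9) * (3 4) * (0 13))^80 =(13)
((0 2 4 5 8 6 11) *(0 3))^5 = ((0 2 4 5 8 6 11 3))^5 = (0 6 4 3 8 2 11 5)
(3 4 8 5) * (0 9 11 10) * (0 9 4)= (0 4 8 5 3)(9 11 10)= [4, 1, 2, 0, 8, 3, 6, 7, 5, 11, 9, 10]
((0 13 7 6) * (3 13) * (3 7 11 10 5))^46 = ((0 7 6)(3 13 11 10 5))^46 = (0 7 6)(3 13 11 10 5)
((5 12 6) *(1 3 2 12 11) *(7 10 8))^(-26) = (1 2 6 11 3 12 5)(7 10 8)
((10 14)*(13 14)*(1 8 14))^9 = ((1 8 14 10 13))^9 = (1 13 10 14 8)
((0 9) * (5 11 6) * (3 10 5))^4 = ((0 9)(3 10 5 11 6))^4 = (3 6 11 5 10)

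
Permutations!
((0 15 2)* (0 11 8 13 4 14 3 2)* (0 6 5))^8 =(15)(2 11 8 13 4 14 3)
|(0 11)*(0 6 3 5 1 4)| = 7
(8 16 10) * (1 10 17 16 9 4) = (1 10 8 9 4)(16 17) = [0, 10, 2, 3, 1, 5, 6, 7, 9, 4, 8, 11, 12, 13, 14, 15, 17, 16]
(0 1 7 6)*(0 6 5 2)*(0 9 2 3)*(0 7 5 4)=(0 1 5 3 7 4)(2 9)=[1, 5, 9, 7, 0, 3, 6, 4, 8, 2]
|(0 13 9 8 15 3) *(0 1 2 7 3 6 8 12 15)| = |(0 13 9 12 15 6 8)(1 2 7 3)| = 28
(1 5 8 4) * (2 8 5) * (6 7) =(1 2 8 4)(6 7) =[0, 2, 8, 3, 1, 5, 7, 6, 4]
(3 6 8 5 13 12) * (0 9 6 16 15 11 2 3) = (0 9 6 8 5 13 12)(2 3 16 15 11) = [9, 1, 3, 16, 4, 13, 8, 7, 5, 6, 10, 2, 0, 12, 14, 11, 15]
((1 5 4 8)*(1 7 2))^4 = (1 7 4)(2 8 5)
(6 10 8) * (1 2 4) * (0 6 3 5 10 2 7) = [6, 7, 4, 5, 1, 10, 2, 0, 3, 9, 8] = (0 6 2 4 1 7)(3 5 10 8)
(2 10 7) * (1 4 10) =(1 4 10 7 2) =[0, 4, 1, 3, 10, 5, 6, 2, 8, 9, 7]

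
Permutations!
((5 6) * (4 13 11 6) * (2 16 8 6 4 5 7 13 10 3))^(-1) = ((2 16 8 6 7 13 11 4 10 3))^(-1) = (2 3 10 4 11 13 7 6 8 16)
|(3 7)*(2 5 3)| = 4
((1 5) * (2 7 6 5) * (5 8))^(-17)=((1 2 7 6 8 5))^(-17)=(1 2 7 6 8 5)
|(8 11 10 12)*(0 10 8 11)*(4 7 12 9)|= 8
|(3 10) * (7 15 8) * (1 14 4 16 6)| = |(1 14 4 16 6)(3 10)(7 15 8)| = 30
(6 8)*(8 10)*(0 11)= (0 11)(6 10 8)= [11, 1, 2, 3, 4, 5, 10, 7, 6, 9, 8, 0]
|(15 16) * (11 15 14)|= |(11 15 16 14)|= 4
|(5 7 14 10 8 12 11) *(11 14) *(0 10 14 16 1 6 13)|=|(0 10 8 12 16 1 6 13)(5 7 11)|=24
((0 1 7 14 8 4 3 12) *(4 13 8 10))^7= ((0 1 7 14 10 4 3 12)(8 13))^7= (0 12 3 4 10 14 7 1)(8 13)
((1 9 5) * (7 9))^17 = ((1 7 9 5))^17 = (1 7 9 5)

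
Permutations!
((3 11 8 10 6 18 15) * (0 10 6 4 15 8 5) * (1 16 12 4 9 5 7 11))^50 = (0 9)(1 12 15)(3 16 4)(5 10)(6 8 18)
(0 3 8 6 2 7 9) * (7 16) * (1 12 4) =(0 3 8 6 2 16 7 9)(1 12 4) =[3, 12, 16, 8, 1, 5, 2, 9, 6, 0, 10, 11, 4, 13, 14, 15, 7]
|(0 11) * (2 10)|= |(0 11)(2 10)|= 2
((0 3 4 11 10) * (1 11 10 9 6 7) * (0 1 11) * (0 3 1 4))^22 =(0 1 3)(6 11)(7 9)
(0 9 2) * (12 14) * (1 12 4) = (0 9 2)(1 12 14 4) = [9, 12, 0, 3, 1, 5, 6, 7, 8, 2, 10, 11, 14, 13, 4]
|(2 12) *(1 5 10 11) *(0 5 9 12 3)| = 9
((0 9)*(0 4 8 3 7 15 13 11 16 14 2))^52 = (0 3 11)(2 8 13)(4 15 14)(7 16 9)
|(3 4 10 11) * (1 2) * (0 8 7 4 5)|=8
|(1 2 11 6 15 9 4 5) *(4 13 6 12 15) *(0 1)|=11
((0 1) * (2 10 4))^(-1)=(0 1)(2 4 10)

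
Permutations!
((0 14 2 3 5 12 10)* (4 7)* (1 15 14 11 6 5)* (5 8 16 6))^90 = (16)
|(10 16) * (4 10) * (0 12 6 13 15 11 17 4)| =10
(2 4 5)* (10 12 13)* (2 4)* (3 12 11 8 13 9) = [0, 1, 2, 12, 5, 4, 6, 7, 13, 3, 11, 8, 9, 10] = (3 12 9)(4 5)(8 13 10 11)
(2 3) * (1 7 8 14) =[0, 7, 3, 2, 4, 5, 6, 8, 14, 9, 10, 11, 12, 13, 1] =(1 7 8 14)(2 3)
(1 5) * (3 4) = (1 5)(3 4) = [0, 5, 2, 4, 3, 1]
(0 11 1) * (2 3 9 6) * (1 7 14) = (0 11 7 14 1)(2 3 9 6) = [11, 0, 3, 9, 4, 5, 2, 14, 8, 6, 10, 7, 12, 13, 1]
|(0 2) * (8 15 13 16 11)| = 10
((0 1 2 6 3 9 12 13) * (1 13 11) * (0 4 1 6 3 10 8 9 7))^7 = ((0 13 4 1 2 3 7)(6 10 8 9 12 11))^7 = (13)(6 10 8 9 12 11)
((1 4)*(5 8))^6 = ((1 4)(5 8))^6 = (8)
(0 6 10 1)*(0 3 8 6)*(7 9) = (1 3 8 6 10)(7 9) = [0, 3, 2, 8, 4, 5, 10, 9, 6, 7, 1]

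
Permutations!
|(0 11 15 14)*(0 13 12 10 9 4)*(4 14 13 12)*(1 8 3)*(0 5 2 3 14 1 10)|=14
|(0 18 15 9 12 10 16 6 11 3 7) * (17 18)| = |(0 17 18 15 9 12 10 16 6 11 3 7)| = 12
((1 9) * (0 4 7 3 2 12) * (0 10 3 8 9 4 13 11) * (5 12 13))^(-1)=((0 5 12 10 3 2 13 11)(1 4 7 8 9))^(-1)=(0 11 13 2 3 10 12 5)(1 9 8 7 4)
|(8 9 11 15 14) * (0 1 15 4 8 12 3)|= 12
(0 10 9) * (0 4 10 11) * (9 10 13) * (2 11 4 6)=(0 4 13 9 6 2 11)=[4, 1, 11, 3, 13, 5, 2, 7, 8, 6, 10, 0, 12, 9]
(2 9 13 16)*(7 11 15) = (2 9 13 16)(7 11 15) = [0, 1, 9, 3, 4, 5, 6, 11, 8, 13, 10, 15, 12, 16, 14, 7, 2]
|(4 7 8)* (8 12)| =4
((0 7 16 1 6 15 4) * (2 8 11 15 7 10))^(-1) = (0 4 15 11 8 2 10)(1 16 7 6)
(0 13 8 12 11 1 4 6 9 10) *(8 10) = [13, 4, 2, 3, 6, 5, 9, 7, 12, 8, 0, 1, 11, 10] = (0 13 10)(1 4 6 9 8 12 11)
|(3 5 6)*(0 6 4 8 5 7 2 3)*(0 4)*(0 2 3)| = |(0 6 4 8 5 2)(3 7)| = 6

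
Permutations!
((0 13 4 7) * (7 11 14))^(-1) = (0 7 14 11 4 13)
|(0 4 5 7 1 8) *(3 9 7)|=8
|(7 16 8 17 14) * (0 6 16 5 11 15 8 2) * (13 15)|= 8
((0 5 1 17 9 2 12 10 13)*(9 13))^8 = ((0 5 1 17 13)(2 12 10 9))^8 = (0 17 5 13 1)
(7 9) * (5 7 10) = [0, 1, 2, 3, 4, 7, 6, 9, 8, 10, 5] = (5 7 9 10)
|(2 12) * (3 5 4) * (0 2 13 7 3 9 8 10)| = 11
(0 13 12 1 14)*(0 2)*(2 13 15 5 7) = (0 15 5 7 2)(1 14 13 12) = [15, 14, 0, 3, 4, 7, 6, 2, 8, 9, 10, 11, 1, 12, 13, 5]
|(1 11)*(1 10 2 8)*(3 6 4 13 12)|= |(1 11 10 2 8)(3 6 4 13 12)|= 5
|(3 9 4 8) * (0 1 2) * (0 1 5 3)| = |(0 5 3 9 4 8)(1 2)| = 6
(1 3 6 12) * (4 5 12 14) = (1 3 6 14 4 5 12) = [0, 3, 2, 6, 5, 12, 14, 7, 8, 9, 10, 11, 1, 13, 4]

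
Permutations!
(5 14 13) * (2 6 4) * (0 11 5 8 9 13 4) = [11, 1, 6, 3, 2, 14, 0, 7, 9, 13, 10, 5, 12, 8, 4] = (0 11 5 14 4 2 6)(8 9 13)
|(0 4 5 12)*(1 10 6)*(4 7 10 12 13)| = |(0 7 10 6 1 12)(4 5 13)| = 6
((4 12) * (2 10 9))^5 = ((2 10 9)(4 12))^5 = (2 9 10)(4 12)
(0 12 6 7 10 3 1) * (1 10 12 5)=(0 5 1)(3 10)(6 7 12)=[5, 0, 2, 10, 4, 1, 7, 12, 8, 9, 3, 11, 6]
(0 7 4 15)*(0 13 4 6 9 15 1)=(0 7 6 9 15 13 4 1)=[7, 0, 2, 3, 1, 5, 9, 6, 8, 15, 10, 11, 12, 4, 14, 13]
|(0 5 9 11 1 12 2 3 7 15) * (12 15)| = |(0 5 9 11 1 15)(2 3 7 12)| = 12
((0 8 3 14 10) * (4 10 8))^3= (14)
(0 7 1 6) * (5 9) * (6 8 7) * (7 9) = [6, 8, 2, 3, 4, 7, 0, 1, 9, 5] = (0 6)(1 8 9 5 7)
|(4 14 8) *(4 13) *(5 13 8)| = |(4 14 5 13)| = 4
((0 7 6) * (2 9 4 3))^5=(0 6 7)(2 9 4 3)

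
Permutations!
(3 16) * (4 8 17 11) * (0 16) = [16, 1, 2, 0, 8, 5, 6, 7, 17, 9, 10, 4, 12, 13, 14, 15, 3, 11] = (0 16 3)(4 8 17 11)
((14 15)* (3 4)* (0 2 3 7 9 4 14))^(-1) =(0 15 14 3 2)(4 9 7)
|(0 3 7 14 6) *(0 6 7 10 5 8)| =|(0 3 10 5 8)(7 14)| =10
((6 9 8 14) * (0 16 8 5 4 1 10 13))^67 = ((0 16 8 14 6 9 5 4 1 10 13))^67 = (0 16 8 14 6 9 5 4 1 10 13)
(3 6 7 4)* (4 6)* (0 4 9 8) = (0 4 3 9 8)(6 7) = [4, 1, 2, 9, 3, 5, 7, 6, 0, 8]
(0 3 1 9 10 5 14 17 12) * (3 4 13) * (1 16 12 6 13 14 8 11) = [4, 9, 2, 16, 14, 8, 13, 7, 11, 10, 5, 1, 0, 3, 17, 15, 12, 6] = (0 4 14 17 6 13 3 16 12)(1 9 10 5 8 11)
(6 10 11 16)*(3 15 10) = (3 15 10 11 16 6) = [0, 1, 2, 15, 4, 5, 3, 7, 8, 9, 11, 16, 12, 13, 14, 10, 6]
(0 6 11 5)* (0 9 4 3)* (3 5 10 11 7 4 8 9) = (0 6 7 4 5 3)(8 9)(10 11) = [6, 1, 2, 0, 5, 3, 7, 4, 9, 8, 11, 10]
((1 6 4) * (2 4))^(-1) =((1 6 2 4))^(-1) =(1 4 2 6)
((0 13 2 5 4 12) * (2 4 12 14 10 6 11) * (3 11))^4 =(0 10 2 13 6 5 4 3 12 14 11)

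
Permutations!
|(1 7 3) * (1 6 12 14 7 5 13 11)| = |(1 5 13 11)(3 6 12 14 7)| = 20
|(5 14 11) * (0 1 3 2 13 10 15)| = |(0 1 3 2 13 10 15)(5 14 11)| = 21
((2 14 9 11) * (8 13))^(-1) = ((2 14 9 11)(8 13))^(-1) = (2 11 9 14)(8 13)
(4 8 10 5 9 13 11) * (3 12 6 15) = (3 12 6 15)(4 8 10 5 9 13 11) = [0, 1, 2, 12, 8, 9, 15, 7, 10, 13, 5, 4, 6, 11, 14, 3]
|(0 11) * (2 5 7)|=6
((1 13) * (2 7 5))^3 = (1 13)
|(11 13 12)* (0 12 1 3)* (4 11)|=|(0 12 4 11 13 1 3)|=7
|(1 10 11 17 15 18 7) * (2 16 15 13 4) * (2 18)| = |(1 10 11 17 13 4 18 7)(2 16 15)| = 24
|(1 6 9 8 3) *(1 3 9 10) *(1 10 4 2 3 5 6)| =10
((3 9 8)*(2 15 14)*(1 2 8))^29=(1 2 15 14 8 3 9)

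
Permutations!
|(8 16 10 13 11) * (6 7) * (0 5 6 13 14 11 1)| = 30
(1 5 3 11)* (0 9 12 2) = (0 9 12 2)(1 5 3 11) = [9, 5, 0, 11, 4, 3, 6, 7, 8, 12, 10, 1, 2]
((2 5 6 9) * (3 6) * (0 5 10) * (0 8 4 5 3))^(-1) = (0 5 4 8 10 2 9 6 3)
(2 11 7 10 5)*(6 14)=(2 11 7 10 5)(6 14)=[0, 1, 11, 3, 4, 2, 14, 10, 8, 9, 5, 7, 12, 13, 6]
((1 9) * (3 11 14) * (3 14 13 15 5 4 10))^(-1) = (1 9)(3 10 4 5 15 13 11)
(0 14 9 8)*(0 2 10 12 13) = (0 14 9 8 2 10 12 13) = [14, 1, 10, 3, 4, 5, 6, 7, 2, 8, 12, 11, 13, 0, 9]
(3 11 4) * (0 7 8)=(0 7 8)(3 11 4)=[7, 1, 2, 11, 3, 5, 6, 8, 0, 9, 10, 4]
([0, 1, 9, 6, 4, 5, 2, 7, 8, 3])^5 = [0, 1, 9, 6, 4, 5, 2, 7, 8, 3]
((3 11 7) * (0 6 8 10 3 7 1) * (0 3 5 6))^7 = (1 3 11)(5 10 8 6)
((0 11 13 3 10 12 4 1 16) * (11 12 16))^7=(0 10 13 1 12 16 3 11 4)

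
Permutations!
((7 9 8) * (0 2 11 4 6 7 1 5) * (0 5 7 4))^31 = ((0 2 11)(1 7 9 8)(4 6))^31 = (0 2 11)(1 8 9 7)(4 6)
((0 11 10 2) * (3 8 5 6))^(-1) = ((0 11 10 2)(3 8 5 6))^(-1) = (0 2 10 11)(3 6 5 8)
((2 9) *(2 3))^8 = ((2 9 3))^8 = (2 3 9)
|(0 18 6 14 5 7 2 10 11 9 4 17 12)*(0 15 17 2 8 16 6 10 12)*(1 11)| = |(0 18 10 1 11 9 4 2 12 15 17)(5 7 8 16 6 14)| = 66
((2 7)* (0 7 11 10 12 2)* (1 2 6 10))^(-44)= ((0 7)(1 2 11)(6 10 12))^(-44)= (1 2 11)(6 10 12)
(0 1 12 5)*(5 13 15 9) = (0 1 12 13 15 9 5) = [1, 12, 2, 3, 4, 0, 6, 7, 8, 5, 10, 11, 13, 15, 14, 9]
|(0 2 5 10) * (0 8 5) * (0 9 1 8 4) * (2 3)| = 9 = |(0 3 2 9 1 8 5 10 4)|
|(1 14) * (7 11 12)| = |(1 14)(7 11 12)| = 6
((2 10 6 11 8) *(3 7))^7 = (2 6 8 10 11)(3 7)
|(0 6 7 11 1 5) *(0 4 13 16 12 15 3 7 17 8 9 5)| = 15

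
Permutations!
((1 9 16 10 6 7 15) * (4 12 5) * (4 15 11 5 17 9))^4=((1 4 12 17 9 16 10 6 7 11 5 15))^4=(1 9 7)(4 16 11)(5 12 10)(6 15 17)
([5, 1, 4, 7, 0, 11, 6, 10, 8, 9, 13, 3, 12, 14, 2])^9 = [4, 1, 14, 11, 2, 0, 6, 3, 8, 9, 7, 5, 12, 10, 13]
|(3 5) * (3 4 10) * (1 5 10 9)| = 4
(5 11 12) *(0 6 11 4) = (0 6 11 12 5 4) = [6, 1, 2, 3, 0, 4, 11, 7, 8, 9, 10, 12, 5]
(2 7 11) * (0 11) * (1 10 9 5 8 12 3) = (0 11 2 7)(1 10 9 5 8 12 3) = [11, 10, 7, 1, 4, 8, 6, 0, 12, 5, 9, 2, 3]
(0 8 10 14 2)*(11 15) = (0 8 10 14 2)(11 15) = [8, 1, 0, 3, 4, 5, 6, 7, 10, 9, 14, 15, 12, 13, 2, 11]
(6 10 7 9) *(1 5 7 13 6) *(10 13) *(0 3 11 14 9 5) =(0 3 11 14 9 1)(5 7)(6 13) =[3, 0, 2, 11, 4, 7, 13, 5, 8, 1, 10, 14, 12, 6, 9]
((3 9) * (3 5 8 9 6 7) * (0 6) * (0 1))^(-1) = ((0 6 7 3 1)(5 8 9))^(-1) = (0 1 3 7 6)(5 9 8)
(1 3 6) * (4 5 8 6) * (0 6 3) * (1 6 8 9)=(0 8 3 4 5 9 1)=[8, 0, 2, 4, 5, 9, 6, 7, 3, 1]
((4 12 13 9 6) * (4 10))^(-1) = (4 10 6 9 13 12) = ((4 12 13 9 6 10))^(-1)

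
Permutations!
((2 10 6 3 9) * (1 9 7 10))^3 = (3 6 10 7)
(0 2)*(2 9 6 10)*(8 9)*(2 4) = [8, 1, 0, 3, 2, 5, 10, 7, 9, 6, 4] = (0 8 9 6 10 4 2)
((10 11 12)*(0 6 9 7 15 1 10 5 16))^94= (0 10 6 11 9 12 7 5 15 16 1)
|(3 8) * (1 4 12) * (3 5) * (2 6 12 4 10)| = |(1 10 2 6 12)(3 8 5)| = 15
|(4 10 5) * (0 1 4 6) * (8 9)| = 6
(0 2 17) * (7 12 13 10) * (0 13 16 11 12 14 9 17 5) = (0 2 5)(7 14 9 17 13 10)(11 12 16) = [2, 1, 5, 3, 4, 0, 6, 14, 8, 17, 7, 12, 16, 10, 9, 15, 11, 13]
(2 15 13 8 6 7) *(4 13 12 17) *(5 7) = (2 15 12 17 4 13 8 6 5 7) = [0, 1, 15, 3, 13, 7, 5, 2, 6, 9, 10, 11, 17, 8, 14, 12, 16, 4]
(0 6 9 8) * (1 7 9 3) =(0 6 3 1 7 9 8) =[6, 7, 2, 1, 4, 5, 3, 9, 0, 8]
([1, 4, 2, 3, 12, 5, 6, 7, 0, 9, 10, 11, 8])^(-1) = (0 8 12 4 1)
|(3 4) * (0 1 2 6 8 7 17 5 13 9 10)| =22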